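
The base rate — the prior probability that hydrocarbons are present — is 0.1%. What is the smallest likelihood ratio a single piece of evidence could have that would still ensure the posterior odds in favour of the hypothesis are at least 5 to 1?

4995

Prior odds = 0.001/0.999 = 1/999.
Target odds = 5.
Required Bayes factor = 5 ÷ (1/999) = 4995.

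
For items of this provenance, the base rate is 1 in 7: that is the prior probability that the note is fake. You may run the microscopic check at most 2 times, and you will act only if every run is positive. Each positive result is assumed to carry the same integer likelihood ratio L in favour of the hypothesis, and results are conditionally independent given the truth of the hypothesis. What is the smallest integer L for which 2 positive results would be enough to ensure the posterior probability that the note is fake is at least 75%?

5

Prior odds = (1/7)/(6/7) = 1/6.
Target odds = 0.75/0.25 = 3.
Need L² ≥ 3 ÷ (1/6) = 18.
4² = 16 < 18 ≤ 25 = 5², so L = 5.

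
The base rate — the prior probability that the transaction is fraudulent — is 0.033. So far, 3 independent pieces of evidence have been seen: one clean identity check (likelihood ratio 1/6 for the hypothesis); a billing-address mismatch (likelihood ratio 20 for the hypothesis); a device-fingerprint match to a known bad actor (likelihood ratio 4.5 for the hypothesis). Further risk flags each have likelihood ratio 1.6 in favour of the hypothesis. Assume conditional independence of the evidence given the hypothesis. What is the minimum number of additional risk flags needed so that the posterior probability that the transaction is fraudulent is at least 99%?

12

Prior odds = 0.033/0.967 = 33/967.
Combined Bayes factor of the evidence already in hand = (1/6) × 20 × 4.5 = 15.
Odds after that evidence = (33/967) × 15 = 495/967.
Target odds = 0.99/0.01 = 99.
Need 1.6ⁿ ≥ 99 ÷ (495/967) = 193.4.
1.6¹¹ ≈175.922 falls short of 193.4 but 1.6¹² ≈281.475 reaches it, so n = 12.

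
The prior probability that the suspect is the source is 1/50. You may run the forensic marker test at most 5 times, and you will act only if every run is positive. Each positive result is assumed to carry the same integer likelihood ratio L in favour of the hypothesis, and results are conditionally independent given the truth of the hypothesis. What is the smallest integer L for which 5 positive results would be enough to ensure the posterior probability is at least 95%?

Prior odds = 0.02/0.98 = 1/49.
Target odds = 0.95/0.05 = 19.
Need L⁵ ≥ 19 ÷ (1/49) = 931.
3⁵ = 243 < 931 ≤ 1024 = 4⁵, so L = 4.

4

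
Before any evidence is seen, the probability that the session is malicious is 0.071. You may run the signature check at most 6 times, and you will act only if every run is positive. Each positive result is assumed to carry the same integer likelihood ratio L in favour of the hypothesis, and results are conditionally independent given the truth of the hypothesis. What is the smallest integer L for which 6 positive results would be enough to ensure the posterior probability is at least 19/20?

Prior odds = 0.071/0.929 = 71/929.
Target odds = 0.95/0.05 = 19.
Need L⁶ ≥ 19 ÷ (71/929) = 17651/71.
2⁶ = 64 < 17651/71 ≤ 729 = 3⁶, so L = 3.

3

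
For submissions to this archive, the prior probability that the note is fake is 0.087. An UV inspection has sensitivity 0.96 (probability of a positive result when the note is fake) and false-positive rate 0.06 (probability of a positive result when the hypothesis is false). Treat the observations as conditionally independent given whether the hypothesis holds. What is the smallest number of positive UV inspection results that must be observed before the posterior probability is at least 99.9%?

4

Prior odds = 0.087/0.913 = 87/913.
Likelihood ratio of a positive result = 0.96/0.06 = 16.
Target odds: 0.999 ÷ 0.001 = 999.
Need (87/913) × 16ⁿ ≥ 999, i.e. 16ⁿ ≥ 304029/29.
16³ = 4096 falls short of 304029/29 but 16⁴ = 65536 reaches it, so n = 4.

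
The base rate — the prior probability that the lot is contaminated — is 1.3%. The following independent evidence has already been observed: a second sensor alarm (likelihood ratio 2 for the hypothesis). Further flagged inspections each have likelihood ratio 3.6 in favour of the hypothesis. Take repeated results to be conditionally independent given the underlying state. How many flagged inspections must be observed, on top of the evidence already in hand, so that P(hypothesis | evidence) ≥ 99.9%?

9

Prior odds = 0.013/0.987 = 13/987.
Bayes factor of the evidence already in hand = 2.
Odds after that evidence = (13/987) × 2 = 26/987.
Target odds = 0.999/0.001 = 999.
Need 3.6ⁿ ≥ 999 ÷ (26/987) = 986013/26.
3.6⁸ ≈28211.1 falls short of 986013/26 but 3.6⁹ ≈101560 reaches it, so n = 9.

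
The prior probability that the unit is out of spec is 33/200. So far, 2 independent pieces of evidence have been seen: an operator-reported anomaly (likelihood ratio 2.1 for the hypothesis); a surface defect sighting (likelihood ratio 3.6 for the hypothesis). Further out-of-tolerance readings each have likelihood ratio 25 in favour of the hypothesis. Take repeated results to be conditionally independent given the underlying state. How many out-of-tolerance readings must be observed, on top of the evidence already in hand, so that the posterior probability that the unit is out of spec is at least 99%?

2

Prior odds = 0.165/0.835 = 33/167.
Combined Bayes factor of the evidence already in hand = 2.1 × 3.6 = 7.56.
Odds after that evidence = (33/167) × 7.56 = 6237/4175.
Target odds = 0.99/0.01 = 99.
Need 25ⁿ ≥ 99 ÷ (6237/4175) = 4175/63.
25¹ = 25 falls short of 4175/63 but 25² = 625 reaches it, so n = 2.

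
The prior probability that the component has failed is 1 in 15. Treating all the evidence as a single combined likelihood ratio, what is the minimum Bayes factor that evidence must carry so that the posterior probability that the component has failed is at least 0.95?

Prior odds = (1/15)/(14/15) = 1/14.
Target odds = 0.95/0.05 = 19.
Required Bayes factor = 19 ÷ (1/14) = 266.

266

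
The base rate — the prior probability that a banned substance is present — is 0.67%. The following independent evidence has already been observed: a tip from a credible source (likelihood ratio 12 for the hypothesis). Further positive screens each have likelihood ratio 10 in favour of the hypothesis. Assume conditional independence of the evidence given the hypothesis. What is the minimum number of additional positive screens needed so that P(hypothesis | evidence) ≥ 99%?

4

Prior odds = 0.0067/0.9933 = 67/9933.
Bayes factor of the evidence already in hand = 12.
Odds after that evidence = (67/9933) × 12 = 268/3311.
Target odds = 0.99/0.01 = 99.
Need 10ⁿ ≥ 99 ÷ (268/3311) = 327789/268.
10³ = 1000 falls short of 327789/268 but 10⁴ = 10000 reaches it, so n = 4.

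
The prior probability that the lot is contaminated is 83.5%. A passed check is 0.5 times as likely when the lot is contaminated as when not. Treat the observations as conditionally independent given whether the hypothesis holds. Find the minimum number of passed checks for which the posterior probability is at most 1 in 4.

4

Prior odds = 0.835/0.165 = 167/33.
Likelihood ratio per passed check = 0.5.
Target odds: 0.25 ÷ 0.75 = 1/3.
Require 0.5ⁿ ≤ 1/3 ÷ (167/33) = 11/167.
0.5³ = 0.125 is still above 11/167 but 0.5⁴ = 0.0625 is at or below it, so n = 4.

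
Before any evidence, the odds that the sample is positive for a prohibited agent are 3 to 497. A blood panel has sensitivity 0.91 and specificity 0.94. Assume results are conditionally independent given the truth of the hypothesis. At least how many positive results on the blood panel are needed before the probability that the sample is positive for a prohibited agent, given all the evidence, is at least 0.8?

3

Prior odds = 3/497.
False-positive rate = 1 − 0.94 = 0.06; likelihood ratio of a positive = 0.91/0.06 = 91/6.
Target odds: 0.8 ÷ 0.2 = 4.
Need (3/497) × (91/6)ⁿ ≥ 4, i.e. (91/6)ⁿ ≥ 1988/3.
(91/6)² = 8281/36 falls short of 1988/3 but (91/6)³ = 753571/216 reaches it, so n = 3.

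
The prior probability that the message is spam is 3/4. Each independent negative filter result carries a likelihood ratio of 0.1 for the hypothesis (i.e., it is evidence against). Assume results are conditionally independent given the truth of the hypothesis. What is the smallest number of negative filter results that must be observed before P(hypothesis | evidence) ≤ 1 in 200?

Prior odds = 0.75/0.25 = 3.
Likelihood ratio per negative filter result = 0.1.
Target odds: 0.005 ÷ 0.995 = 1/199.
Require 0.1ⁿ ≤ 1/199 ÷ 3 = 1/597.
0.1² = 0.01 is still above 1/597 but 0.1³ = 0.001 is at or below it, so n = 3.

3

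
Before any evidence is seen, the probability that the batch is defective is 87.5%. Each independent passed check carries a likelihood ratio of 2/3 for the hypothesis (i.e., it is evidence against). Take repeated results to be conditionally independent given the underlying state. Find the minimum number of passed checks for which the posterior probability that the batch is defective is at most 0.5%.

Prior odds: 0.875 ÷ 0.125 = 7.
Likelihood ratio per passed check = 2/3.
Target odds: 0.005 ÷ 0.995 = 1/199.
Need 7 × (2/3)ⁿ ≤ 1/199, i.e. (2/3)ⁿ ≤ 1/1393.
(2/3)¹⁷ = 131072/129140163 is still above 1/1393 but (2/3)¹⁸ = 262144/387420489 is at or below it, so n = 18.

18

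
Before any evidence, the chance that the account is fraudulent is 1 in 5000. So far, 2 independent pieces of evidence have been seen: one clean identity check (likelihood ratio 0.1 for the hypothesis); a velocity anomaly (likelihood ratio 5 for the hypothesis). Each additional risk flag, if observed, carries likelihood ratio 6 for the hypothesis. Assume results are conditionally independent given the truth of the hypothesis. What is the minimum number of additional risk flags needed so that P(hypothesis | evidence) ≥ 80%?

6

Prior odds = 0.0002/0.9998 = 1/4999.
Combined Bayes factor of the evidence already in hand = 0.1 × 5 = 0.5.
Odds after that evidence = (1/4999) × 0.5 = 1/9998.
Target odds = 0.8/0.2 = 4.
Need 6ⁿ ≥ 4 ÷ (1/9998) = 39992.
6⁵ = 7776 falls short of 39992 but 6⁶ = 46656 reaches it, so n = 6.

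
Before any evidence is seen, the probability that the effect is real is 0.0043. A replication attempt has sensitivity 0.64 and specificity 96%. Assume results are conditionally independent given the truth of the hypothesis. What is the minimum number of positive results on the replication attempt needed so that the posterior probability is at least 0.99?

4

Prior odds = 0.0043/0.9957 = 43/9957.
False-positive rate = 1 − 0.96 = 0.04; likelihood ratio of a positive = 0.64/0.04 = 16.
Target odds: 0.99 ÷ 0.01 = 99.
Require 16ⁿ ≥ 99 ÷ (43/9957) = 985743/43.
16³ = 4096 falls short of 985743/43 but 16⁴ = 65536 reaches it, so n = 4.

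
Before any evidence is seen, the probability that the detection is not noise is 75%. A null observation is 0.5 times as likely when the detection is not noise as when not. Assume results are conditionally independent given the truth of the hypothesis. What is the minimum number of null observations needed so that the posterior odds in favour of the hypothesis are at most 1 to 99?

9

Prior odds: 0.75 ÷ 0.25 = 3.
Likelihood ratio per null observation = 0.5.
Target odds = 1/99.
Need 3 × 0.5ⁿ ≤ 1/99, i.e. 0.5ⁿ ≤ 1/297.
0.5⁸ = 0.00390625 is still above 1/297 but 0.5⁹ = 0.001953125 is at or below it, so n = 9.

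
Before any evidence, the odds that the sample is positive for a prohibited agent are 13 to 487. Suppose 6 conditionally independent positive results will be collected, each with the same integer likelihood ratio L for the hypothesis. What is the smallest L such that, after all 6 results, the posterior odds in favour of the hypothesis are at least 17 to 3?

Prior odds = 13/487.
Target odds = 17/3.
Need L⁶ ≥ 17/3 ÷ (13/487) = 8279/39.
2⁶ = 64 < 8279/39 ≤ 729 = 3⁶, so L = 3.

3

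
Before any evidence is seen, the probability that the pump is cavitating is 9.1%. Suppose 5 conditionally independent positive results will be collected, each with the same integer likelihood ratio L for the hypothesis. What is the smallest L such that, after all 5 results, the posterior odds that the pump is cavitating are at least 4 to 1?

3

Prior odds = 0.091/0.909 = 91/909.
Target odds = 4.
Need L⁵ ≥ 4 ÷ (91/909) = 3636/91.
2⁵ = 32 < 3636/91 ≤ 243 = 3⁵, so L = 3.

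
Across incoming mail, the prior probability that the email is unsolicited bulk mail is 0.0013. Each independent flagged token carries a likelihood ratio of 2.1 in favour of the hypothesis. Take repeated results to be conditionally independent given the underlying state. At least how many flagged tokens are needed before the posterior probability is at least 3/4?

Prior odds = 0.0013/0.9987 = 13/9987.
Likelihood ratio per flagged token = 2.1.
Target posterior odds = 0.75/0.25 = 3.
Require 2.1ⁿ ≥ 3 ÷ (13/9987) = 29961/13.
2.1¹⁰ ≈1667.99 falls short of 29961/13 but 2.1¹¹ ≈3502.78 reaches it, so n = 11.

11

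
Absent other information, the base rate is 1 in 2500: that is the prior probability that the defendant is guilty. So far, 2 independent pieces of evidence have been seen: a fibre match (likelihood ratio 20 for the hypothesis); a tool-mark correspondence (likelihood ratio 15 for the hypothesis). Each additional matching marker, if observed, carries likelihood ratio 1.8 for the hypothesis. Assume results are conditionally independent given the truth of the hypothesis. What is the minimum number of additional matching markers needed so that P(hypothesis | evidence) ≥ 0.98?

11

Prior odds = 0.0004/0.9996 = 1/2499.
Combined Bayes factor of the evidence already in hand = 20 × 15 = 300.
Odds after that evidence = (1/2499) × 300 = 100/833.
Target odds = 0.98/0.02 = 49.
Need 1.8ⁿ ≥ 49 ÷ (100/833) = 408.17.
1.8¹⁰ ≈357.047 falls short of 408.17 but 1.8¹¹ ≈642.684 reaches it, so n = 11.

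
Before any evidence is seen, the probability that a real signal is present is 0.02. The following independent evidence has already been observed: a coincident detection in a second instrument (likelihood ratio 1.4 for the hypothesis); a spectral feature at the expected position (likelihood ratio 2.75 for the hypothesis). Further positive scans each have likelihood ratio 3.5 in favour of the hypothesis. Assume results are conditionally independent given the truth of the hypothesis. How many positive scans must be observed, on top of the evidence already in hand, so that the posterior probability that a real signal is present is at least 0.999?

Prior odds = 0.02/0.98 = 1/49.
Combined Bayes factor of the evidence already in hand = 1.4 × 2.75 = 3.85.
Odds after that evidence = (1/49) × 3.85 = 11/140.
Target odds = 0.999/0.001 = 999.
Need 3.5ⁿ ≥ 999 ÷ (11/140) = 139860/11.
3.5⁷ = 823543/128 falls short of 139860/11 but 3.5⁸ = 5764801/256 reaches it, so n = 8.

8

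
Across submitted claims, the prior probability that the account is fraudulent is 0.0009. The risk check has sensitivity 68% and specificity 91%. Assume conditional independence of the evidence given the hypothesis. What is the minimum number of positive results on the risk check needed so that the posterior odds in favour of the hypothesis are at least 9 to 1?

Prior odds = 0.0009/0.9991 = 9/9991.
False-positive rate = 1 − 0.91 = 0.09; likelihood ratio of a positive = 0.68/0.09 = 68/9.
Target odds = 9.
Need (9/9991) × (68/9)ⁿ ≥ 9, i.e. (68/9)ⁿ ≥ 9991.
(68/9)⁴ = 21381376/6561 falls short of 9991 but (68/9)⁵ ≈24622.5 reaches it, so n = 5.

5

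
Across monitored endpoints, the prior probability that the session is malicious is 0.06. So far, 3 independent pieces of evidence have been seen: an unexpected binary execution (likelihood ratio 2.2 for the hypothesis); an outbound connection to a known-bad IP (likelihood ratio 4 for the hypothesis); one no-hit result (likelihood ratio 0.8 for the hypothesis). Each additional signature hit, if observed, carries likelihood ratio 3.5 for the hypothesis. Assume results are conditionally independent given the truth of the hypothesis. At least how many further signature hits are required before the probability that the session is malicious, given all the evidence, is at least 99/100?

5

Prior odds = 0.06/0.94 = 3/47.
Combined Bayes factor of the evidence already in hand = 2.2 × 4 × 0.8 = 7.04.
Odds after that evidence = (3/47) × 7.04 = 528/1175.
Target odds = 0.99/0.01 = 99.
Need 3.5ⁿ ≥ 99 ÷ (528/1175) = 220.3125.
3.5⁴ = 150.0625 falls short of 220.3125 but 3.5⁵ = 525.21875 reaches it, so n = 5.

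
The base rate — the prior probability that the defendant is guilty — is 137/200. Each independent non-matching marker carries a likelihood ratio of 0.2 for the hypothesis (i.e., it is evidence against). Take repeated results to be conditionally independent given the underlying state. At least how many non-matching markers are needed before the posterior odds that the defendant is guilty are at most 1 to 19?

Prior odds = 0.685/0.315 = 137/63.
Likelihood ratio per non-matching marker = 0.2.
Target odds = 1/19.
Require 0.2ⁿ ≤ 1/19 ÷ (137/63) = 63/2603.
0.2² = 0.04 is still above 63/2603 but 0.2³ = 0.008 is at or below it, so n = 3.

3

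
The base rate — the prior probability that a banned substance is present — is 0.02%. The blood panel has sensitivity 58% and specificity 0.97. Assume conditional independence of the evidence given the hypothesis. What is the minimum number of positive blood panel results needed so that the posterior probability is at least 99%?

Prior odds = 0.0002/0.9998 = 1/4999.
False-positive rate = 1 − 0.97 = 0.03; likelihood ratio of a positive = 0.58/0.03 = 58/3.
Target odds: 0.99 ÷ 0.01 = 99.
Require (58/3)ⁿ ≥ 99 ÷ (1/4999) = 494901.
(58/3)⁴ = 11316496/81 falls short of 494901 but (58/3)⁵ = 656356768/243 reaches it, so n = 5.

5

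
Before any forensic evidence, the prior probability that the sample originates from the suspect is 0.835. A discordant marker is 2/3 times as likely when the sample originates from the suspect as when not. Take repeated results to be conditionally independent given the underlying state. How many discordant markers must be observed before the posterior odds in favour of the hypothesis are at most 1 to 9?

Prior odds = 0.835/0.165 = 167/33.
Likelihood ratio per discordant marker = 2/3.
Target odds = 1/9.
Require (2/3)ⁿ ≤ 1/9 ÷ (167/33) = 11/501.
(2/3)⁹ = 512/19683 is still above 11/501 but (2/3)¹⁰ = 1024/59049 is at or below it, so n = 10.

10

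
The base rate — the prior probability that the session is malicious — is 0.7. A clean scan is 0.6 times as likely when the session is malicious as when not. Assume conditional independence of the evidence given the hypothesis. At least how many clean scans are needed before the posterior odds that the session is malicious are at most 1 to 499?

Prior odds = 0.7/0.3 = 7/3.
Likelihood ratio per clean scan = 0.6.
Target odds = 1/499.
Need (7/3) × 0.6ⁿ ≤ 1/499, i.e. 0.6ⁿ ≤ 3/3493.
0.6¹³ ≈0.00130607 is still above 3/3493 but 0.6¹⁴ ≈0.000783642 is at or below it, so n = 14.

14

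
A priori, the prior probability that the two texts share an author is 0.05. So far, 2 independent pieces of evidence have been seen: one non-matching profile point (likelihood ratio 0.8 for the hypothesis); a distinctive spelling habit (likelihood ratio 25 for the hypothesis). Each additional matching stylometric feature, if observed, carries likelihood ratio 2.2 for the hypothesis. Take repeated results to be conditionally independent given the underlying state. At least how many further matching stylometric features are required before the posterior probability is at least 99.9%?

9

Prior odds = 0.05/0.95 = 1/19.
Combined Bayes factor of the evidence already in hand = 0.8 × 25 = 20.
Odds after that evidence = (1/19) × 20 = 20/19.
Target odds = 0.999/0.001 = 999.
Need 2.2ⁿ ≥ 999 ÷ (20/19) = 949.05.
2.2⁸ = 214358881/390625 falls short of 949.05 but 2.2⁹ ≈1207.27 reaches it, so n = 9.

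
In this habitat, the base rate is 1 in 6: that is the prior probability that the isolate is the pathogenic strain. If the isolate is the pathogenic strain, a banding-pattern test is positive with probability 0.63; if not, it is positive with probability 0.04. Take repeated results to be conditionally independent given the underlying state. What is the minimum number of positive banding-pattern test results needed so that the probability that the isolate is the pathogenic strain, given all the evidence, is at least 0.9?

Prior odds = (1/6)/(5/6) = 0.2.
Likelihood ratio of a positive = 0.63/0.04 = 15.75.
Target odds: 0.9 ÷ 0.1 = 9.
Need 0.2 × 15.75ⁿ ≥ 9, i.e. 15.75ⁿ ≥ 45.
15.75¹ = 15.75 falls short of 45 but 15.75² = 248.0625 reaches it, so n = 2.

2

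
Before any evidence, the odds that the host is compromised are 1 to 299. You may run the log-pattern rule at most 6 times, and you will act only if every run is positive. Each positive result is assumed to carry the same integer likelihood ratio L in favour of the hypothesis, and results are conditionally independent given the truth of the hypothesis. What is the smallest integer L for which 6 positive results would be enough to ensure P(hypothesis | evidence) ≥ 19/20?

5

Prior odds = 1/299.
Target odds = 0.95/0.05 = 19.
Need L⁶ ≥ 19 ÷ (1/299) = 5681.
4⁶ = 4096 < 5681 ≤ 15625 = 5⁶, so L = 5.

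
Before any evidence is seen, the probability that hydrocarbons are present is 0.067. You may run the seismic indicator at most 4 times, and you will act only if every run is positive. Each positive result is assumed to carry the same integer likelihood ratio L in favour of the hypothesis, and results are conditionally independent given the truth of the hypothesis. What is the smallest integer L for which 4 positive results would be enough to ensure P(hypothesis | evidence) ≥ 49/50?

6

Prior odds = 0.067/0.933 = 67/933.
Target odds = 0.98/0.02 = 49.
Need L⁴ ≥ 49 ÷ (67/933) = 45717/67.
5⁴ = 625 < 45717/67 ≤ 1296 = 6⁴, so L = 6.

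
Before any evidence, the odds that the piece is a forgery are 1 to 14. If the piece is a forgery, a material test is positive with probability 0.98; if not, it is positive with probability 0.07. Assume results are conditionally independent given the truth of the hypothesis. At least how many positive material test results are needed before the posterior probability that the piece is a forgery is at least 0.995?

4

Prior odds = 1/14.
Likelihood ratio of a positive = 0.98/0.07 = 14.
Target posterior odds = 0.995/0.005 = 199.
Require 14ⁿ ≥ 199 ÷ (1/14) = 2786.
14³ = 2744 falls short of 2786 but 14⁴ = 38416 reaches it, so n = 4.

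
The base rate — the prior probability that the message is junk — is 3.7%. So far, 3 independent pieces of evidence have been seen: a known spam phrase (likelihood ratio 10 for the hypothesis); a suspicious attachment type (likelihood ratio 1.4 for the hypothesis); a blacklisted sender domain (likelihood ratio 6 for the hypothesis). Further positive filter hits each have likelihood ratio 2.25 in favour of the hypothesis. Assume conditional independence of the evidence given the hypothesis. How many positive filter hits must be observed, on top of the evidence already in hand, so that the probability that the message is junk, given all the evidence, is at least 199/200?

Prior odds = 0.037/0.963 = 37/963.
Combined Bayes factor of the evidence already in hand = 10 × 1.4 × 6 = 84.
Odds after that evidence = (37/963) × 84 = 1036/321.
Target odds = 0.995/0.005 = 199.
Need 2.25ⁿ ≥ 199 ÷ (1036/321) = 63879/1036.
2.25⁵ = 59049/1024 falls short of 63879/1036 but 2.25⁶ = 531441/4096 reaches it, so n = 6.

6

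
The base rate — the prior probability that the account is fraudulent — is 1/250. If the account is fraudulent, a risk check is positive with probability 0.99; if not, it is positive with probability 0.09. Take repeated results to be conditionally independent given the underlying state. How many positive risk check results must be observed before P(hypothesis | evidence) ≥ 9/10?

4

Prior odds: 0.004 ÷ 0.996 = 1/249.
Likelihood ratio of a positive = 0.99/0.09 = 11.
Target posterior odds = 0.9/0.1 = 9.
Require 11ⁿ ≥ 9 ÷ (1/249) = 2241.
11³ = 1331 falls short of 2241 but 11⁴ = 14641 reaches it, so n = 4.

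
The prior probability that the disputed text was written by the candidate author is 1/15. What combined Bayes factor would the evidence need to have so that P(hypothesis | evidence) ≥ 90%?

126

Prior odds = (1/15)/(14/15) = 1/14.
Target odds = 0.9/0.1 = 9.
Required Bayes factor = 9 ÷ (1/14) = 126.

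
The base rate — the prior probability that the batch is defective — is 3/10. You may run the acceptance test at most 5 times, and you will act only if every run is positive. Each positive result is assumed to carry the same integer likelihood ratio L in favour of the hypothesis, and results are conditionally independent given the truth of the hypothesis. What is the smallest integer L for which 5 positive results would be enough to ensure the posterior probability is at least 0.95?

Prior odds = 0.3/0.7 = 3/7.
Target odds = 0.95/0.05 = 19.
Need L⁵ ≥ 19 ÷ (3/7) = 133/3.
2⁵ = 32 < 133/3 ≤ 243 = 3⁵, so L = 3.

3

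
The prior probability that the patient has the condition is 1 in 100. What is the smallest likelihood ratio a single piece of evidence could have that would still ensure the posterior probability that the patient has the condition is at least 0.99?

9801

Prior odds = 0.01/0.99 = 1/99.
Target odds = 0.99/0.01 = 99.
Required Bayes factor = 99 ÷ (1/99) = 9801.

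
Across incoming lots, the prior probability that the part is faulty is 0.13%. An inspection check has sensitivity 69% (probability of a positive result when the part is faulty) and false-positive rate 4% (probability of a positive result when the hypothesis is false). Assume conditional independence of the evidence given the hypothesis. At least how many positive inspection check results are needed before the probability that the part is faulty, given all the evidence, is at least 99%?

4

Prior odds = 0.0013/0.9987 = 13/9987.
Likelihood ratio of a positive result = 0.69/0.04 = 17.25.
Target odds: 0.99 ÷ 0.01 = 99.
Require 17.25ⁿ ≥ 99 ÷ (13/9987) = 988713/13.
17.25³ = 5132.953125 falls short of 988713/13 but 17.25⁴ = 22667121/256 reaches it, so n = 4.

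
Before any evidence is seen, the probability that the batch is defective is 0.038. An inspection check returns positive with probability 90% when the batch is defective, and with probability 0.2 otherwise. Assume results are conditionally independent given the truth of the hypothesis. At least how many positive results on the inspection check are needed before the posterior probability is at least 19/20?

Prior odds = 0.038/0.962 = 19/481.
Likelihood ratio of a positive result = 0.9/0.2 = 4.5.
Target odds: 0.95 ÷ 0.05 = 19.
Require 4.5ⁿ ≥ 19 ÷ (19/481) = 481.
4.5⁴ = 410.0625 falls short of 481 but 4.5⁵ = 1845.28125 reaches it, so n = 5.

5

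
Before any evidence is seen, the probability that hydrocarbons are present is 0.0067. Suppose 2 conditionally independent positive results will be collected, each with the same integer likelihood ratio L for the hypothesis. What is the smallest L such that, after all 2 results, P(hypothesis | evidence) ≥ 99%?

122

Prior odds = 0.0067/0.9933 = 67/9933.
Target odds = 0.99/0.01 = 99.
Need L² ≥ 99 ÷ (67/9933) = 983367/67.
121² = 14641 < 983367/67 ≤ 14884 = 122², so L = 122.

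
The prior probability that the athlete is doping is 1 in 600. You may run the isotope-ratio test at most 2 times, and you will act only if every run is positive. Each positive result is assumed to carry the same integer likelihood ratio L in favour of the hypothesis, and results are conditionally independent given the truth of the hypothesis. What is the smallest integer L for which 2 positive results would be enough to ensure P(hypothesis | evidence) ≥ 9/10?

74

Prior odds = (1/600)/(599/600) = 1/599.
Target odds = 0.9/0.1 = 9.
Need L² ≥ 9 ÷ (1/599) = 5391.
73² = 5329 < 5391 ≤ 5476 = 74², so L = 74.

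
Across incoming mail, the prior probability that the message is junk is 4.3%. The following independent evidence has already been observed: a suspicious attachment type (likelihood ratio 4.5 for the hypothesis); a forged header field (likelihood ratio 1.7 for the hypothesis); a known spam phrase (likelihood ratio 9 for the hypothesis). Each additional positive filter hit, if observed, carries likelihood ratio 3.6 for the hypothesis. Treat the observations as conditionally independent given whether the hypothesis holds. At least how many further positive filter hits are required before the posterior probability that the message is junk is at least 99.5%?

Prior odds = 0.043/0.957 = 43/957.
Combined Bayes factor of the evidence already in hand = 4.5 × 1.7 × 9 = 68.85.
Odds after that evidence = (43/957) × 68.85 = 19737/6380.
Target odds = 0.995/0.005 = 199.
Need 3.6ⁿ ≥ 199 ÷ (19737/6380) = 1269620/19737.
3.6³ = 46.656 falls short of 1269620/19737 but 3.6⁴ = 167.9616 reaches it, so n = 4.

4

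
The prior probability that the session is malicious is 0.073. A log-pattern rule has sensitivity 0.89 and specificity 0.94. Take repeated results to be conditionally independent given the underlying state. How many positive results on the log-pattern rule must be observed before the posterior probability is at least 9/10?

Prior odds: 0.073 ÷ 0.927 = 73/927.
False-positive rate = 1 − 0.94 = 0.06; likelihood ratio of a positive = 0.89/0.06 = 89/6.
Target odds: 0.9 ÷ 0.1 = 9.
Need (73/927) × (89/6)ⁿ ≥ 9, i.e. (89/6)ⁿ ≥ 8343/73.
(89/6)¹ = 89/6 falls short of 8343/73 but (89/6)² = 7921/36 reaches it, so n = 2.

2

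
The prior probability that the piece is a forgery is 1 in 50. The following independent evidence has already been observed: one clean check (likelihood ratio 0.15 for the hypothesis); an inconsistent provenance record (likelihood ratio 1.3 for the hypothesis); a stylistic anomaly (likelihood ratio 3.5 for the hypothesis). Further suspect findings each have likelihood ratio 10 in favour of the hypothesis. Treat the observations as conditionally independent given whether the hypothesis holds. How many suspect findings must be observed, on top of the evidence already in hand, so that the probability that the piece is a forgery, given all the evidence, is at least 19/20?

4

Prior odds = 0.02/0.98 = 1/49.
Combined Bayes factor of the evidence already in hand = 0.15 × 1.3 × 3.5 = 0.6825.
Odds after that evidence = (1/49) × 0.6825 = 39/2800.
Target odds = 0.95/0.05 = 19.
Need 10ⁿ ≥ 19 ÷ (39/2800) = 53200/39.
10³ = 1000 falls short of 53200/39 but 10⁴ = 10000 reaches it, so n = 4.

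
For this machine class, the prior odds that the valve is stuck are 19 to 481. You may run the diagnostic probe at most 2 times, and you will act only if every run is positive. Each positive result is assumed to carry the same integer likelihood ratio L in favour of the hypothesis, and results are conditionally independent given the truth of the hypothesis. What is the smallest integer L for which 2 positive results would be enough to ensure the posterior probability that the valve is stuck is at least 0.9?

Prior odds = 19/481.
Target odds = 0.9/0.1 = 9.
Need L² ≥ 9 ÷ (19/481) = 4329/19.
15² = 225 < 4329/19 ≤ 256 = 16², so L = 16.

16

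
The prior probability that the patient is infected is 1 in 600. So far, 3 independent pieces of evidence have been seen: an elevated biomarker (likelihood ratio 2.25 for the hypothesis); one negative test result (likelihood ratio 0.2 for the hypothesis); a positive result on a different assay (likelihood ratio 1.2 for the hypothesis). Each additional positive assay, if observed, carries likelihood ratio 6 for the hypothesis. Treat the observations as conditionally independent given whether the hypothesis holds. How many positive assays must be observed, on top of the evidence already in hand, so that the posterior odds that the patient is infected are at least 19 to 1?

6

Prior odds = (1/600)/(599/600) = 1/599.
Combined Bayes factor of the evidence already in hand = 2.25 × 0.2 × 1.2 = 0.54.
Odds after that evidence = (1/599) × 0.54 = 27/29950.
Target odds = 19.
Need 6ⁿ ≥ 19 ÷ (27/29950) = 569050/27.
6⁵ = 7776 falls short of 569050/27 but 6⁶ = 46656 reaches it, so n = 6.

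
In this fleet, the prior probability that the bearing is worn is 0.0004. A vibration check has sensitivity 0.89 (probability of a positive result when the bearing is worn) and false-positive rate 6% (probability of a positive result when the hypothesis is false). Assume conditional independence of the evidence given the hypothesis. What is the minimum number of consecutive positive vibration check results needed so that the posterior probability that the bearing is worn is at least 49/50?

5

Prior odds = 0.0004/0.9996 = 1/2499.
Likelihood ratio of a positive result = 0.89/0.06 = 89/6.
Target posterior odds = 0.98/0.02 = 49.
Require (89/6)ⁿ ≥ 49 ÷ (1/2499) = 122451.
(89/6)⁴ = 62742241/1296 falls short of 122451 but (89/6)⁵ ≈718115 reaches it, so n = 5.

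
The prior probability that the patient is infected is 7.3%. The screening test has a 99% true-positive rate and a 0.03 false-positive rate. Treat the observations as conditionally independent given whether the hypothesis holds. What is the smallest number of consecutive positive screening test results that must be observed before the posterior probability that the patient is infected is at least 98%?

Prior odds: 0.073 ÷ 0.927 = 73/927.
Likelihood ratio of a positive result = 0.99/0.03 = 33.
Target odds: 0.98 ÷ 0.02 = 49.
Need (73/927) × 33ⁿ ≥ 49, i.e. 33ⁿ ≥ 45423/73.
33¹ = 33 falls short of 45423/73 but 33² = 1089 reaches it, so n = 2.

2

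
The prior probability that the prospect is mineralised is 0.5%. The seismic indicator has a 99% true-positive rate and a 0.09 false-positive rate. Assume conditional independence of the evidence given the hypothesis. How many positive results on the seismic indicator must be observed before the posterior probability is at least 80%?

3

Prior odds = 0.005/0.995 = 1/199.
Likelihood ratio of a positive result = 0.99/0.09 = 11.
Target odds: 0.8 ÷ 0.2 = 4.
Need (1/199) × 11ⁿ ≥ 4, i.e. 11ⁿ ≥ 796.
11² = 121 falls short of 796 but 11³ = 1331 reaches it, so n = 3.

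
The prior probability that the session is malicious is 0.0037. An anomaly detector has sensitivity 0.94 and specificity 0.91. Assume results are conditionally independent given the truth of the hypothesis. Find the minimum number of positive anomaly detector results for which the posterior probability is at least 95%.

4

Prior odds = 0.0037/0.9963 = 37/9963.
False-positive rate = 1 − 0.91 = 0.09; likelihood ratio of a positive = 0.94/0.09 = 94/9.
Target odds: 0.95 ÷ 0.05 = 19.
Need (37/9963) × (94/9)ⁿ ≥ 19, i.e. (94/9)ⁿ ≥ 189297/37.
(94/9)³ = 830584/729 falls short of 189297/37 but (94/9)⁴ = 78074896/6561 reaches it, so n = 4.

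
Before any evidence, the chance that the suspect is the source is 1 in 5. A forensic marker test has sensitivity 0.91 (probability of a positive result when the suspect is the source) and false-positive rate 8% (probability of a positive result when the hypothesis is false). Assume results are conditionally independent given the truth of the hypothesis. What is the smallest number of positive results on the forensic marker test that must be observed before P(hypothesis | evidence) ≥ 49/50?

3

Prior odds = 0.2/0.8 = 0.25.
Likelihood ratio of a positive result = 0.91/0.08 = 11.375.
Target posterior odds = 0.98/0.02 = 49.
Require 11.375ⁿ ≥ 49 ÷ 0.25 = 196.
11.375² = 129.390625 falls short of 196 but 11.375³ = 753571/512 reaches it, so n = 3.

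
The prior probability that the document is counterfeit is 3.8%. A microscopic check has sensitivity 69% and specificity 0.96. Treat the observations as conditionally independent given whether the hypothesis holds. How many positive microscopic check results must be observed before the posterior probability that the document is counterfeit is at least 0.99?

3

Prior odds = 0.038/0.962 = 19/481.
False-positive rate = 1 − 0.96 = 0.04; likelihood ratio of a positive = 0.69/0.04 = 17.25.
Target odds: 0.99 ÷ 0.01 = 99.
Require 17.25ⁿ ≥ 99 ÷ (19/481) = 47619/19.
17.25² = 297.5625 falls short of 47619/19 but 17.25³ = 5132.953125 reaches it, so n = 3.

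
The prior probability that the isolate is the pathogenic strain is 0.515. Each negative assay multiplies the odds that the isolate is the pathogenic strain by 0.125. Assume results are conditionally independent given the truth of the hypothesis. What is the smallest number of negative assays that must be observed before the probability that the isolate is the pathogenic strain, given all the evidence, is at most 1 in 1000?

4

Prior odds: 0.515 ÷ 0.485 = 103/97.
Likelihood ratio per negative assay = 0.125.
Target odds: 0.001 ÷ 0.999 = 1/999.
Require 0.125ⁿ ≤ 1/999 ÷ (103/97) = 97/102897.
0.125³ = 0.001953125 is still above 97/102897 but 0.125⁴ = 1/4096 is at or below it, so n = 4.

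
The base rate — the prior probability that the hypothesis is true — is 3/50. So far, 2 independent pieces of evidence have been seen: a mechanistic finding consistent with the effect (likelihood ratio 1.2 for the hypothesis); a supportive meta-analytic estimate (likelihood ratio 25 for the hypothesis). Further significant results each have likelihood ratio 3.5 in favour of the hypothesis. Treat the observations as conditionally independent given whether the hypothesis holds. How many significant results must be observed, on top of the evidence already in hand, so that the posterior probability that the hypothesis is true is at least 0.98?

3

Prior odds = 0.06/0.94 = 3/47.
Combined Bayes factor of the evidence already in hand = 1.2 × 25 = 30.
Odds after that evidence = (3/47) × 30 = 90/47.
Target odds = 0.98/0.02 = 49.
Need 3.5ⁿ ≥ 49 ÷ (90/47) = 2303/90.
3.5² = 12.25 falls short of 2303/90 but 3.5³ = 42.875 reaches it, so n = 3.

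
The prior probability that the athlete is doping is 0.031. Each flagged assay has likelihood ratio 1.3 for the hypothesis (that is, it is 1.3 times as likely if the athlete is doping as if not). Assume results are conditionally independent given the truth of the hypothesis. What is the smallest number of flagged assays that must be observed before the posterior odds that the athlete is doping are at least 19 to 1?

25

Prior odds: 0.031 ÷ 0.969 = 31/969.
Likelihood ratio per flagged assay = 1.3.
Target odds = 19.
Require 1.3ⁿ ≥ 19 ÷ (31/969) = 18411/31.
1.3²⁴ ≈542.801 falls short of 18411/31 but 1.3²⁵ ≈705.641 reaches it, so n = 25.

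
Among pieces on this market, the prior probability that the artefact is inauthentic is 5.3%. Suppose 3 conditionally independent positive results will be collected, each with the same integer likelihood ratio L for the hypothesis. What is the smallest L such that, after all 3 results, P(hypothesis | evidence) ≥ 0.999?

Prior odds = 0.053/0.947 = 53/947.
Target odds = 0.999/0.001 = 999.
Need L³ ≥ 999 ÷ (53/947) = 946053/53.
26³ = 17576 < 946053/53 ≤ 19683 = 27³, so L = 27.

27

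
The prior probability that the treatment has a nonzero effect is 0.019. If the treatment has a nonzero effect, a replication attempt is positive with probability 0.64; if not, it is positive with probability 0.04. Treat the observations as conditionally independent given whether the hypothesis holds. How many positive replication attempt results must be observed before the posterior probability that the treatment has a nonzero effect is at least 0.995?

4

Prior odds: 0.019 ÷ 0.981 = 19/981.
Likelihood ratio of a positive = 0.64/0.04 = 16.
Target posterior odds = 0.995/0.005 = 199.
Need (19/981) × 16ⁿ ≥ 199, i.e. 16ⁿ ≥ 195219/19.
16³ = 4096 falls short of 195219/19 but 16⁴ = 65536 reaches it, so n = 4.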